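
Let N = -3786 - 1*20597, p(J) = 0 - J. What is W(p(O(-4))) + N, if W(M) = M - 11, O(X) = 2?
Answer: -24396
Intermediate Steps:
p(J) = -J
W(M) = -11 + M
N = -24383 (N = -3786 - 20597 = -24383)
W(p(O(-4))) + N = (-11 - 1*2) - 24383 = (-11 - 2) - 24383 = -13 - 24383 = -24396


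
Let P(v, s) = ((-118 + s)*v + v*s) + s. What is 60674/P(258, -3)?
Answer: -60674/31995 ≈ -1.8964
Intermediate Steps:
P(v, s) = s + s*v + v*(-118 + s) (P(v, s) = (v*(-118 + s) + s*v) + s = (s*v + v*(-118 + s)) + s = s + s*v + v*(-118 + s))
60674/P(258, -3) = 60674/(-3 - 118*258 + 2*(-3)*258) = 60674/(-3 - 30444 - 1548) = 60674/(-31995) = 60674*(-1/31995) = -60674/31995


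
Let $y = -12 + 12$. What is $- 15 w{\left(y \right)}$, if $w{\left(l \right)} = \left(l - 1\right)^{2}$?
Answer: $-15$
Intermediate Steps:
$y = 0$
$w{\left(l \right)} = \left(-1 + l\right)^{2}$
$- 15 w{\left(y \right)} = - 15 \left(-1 + 0\right)^{2} = - 15 \left(-1\right)^{2} = \left(-15\right) 1 = -15$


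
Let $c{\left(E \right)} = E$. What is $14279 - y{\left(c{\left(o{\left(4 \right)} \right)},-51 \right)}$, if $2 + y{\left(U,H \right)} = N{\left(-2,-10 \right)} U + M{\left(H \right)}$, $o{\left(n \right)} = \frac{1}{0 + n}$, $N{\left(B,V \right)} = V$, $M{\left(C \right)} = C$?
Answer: $\frac{28669}{2} \approx 14335.0$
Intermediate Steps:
$o{\left(n \right)} = \frac{1}{n}$
$y{\left(U,H \right)} = -2 + H - 10 U$ ($y{\left(U,H \right)} = -2 + \left(- 10 U + H\right) = -2 + \left(H - 10 U\right) = -2 + H - 10 U$)
$14279 - y{\left(c{\left(o{\left(4 \right)} \right)},-51 \right)} = 14279 - \left(-2 - 51 - \frac{10}{4}\right) = 14279 - \left(-2 - 51 - \frac{5}{2}\right) = 14279 - - \frac{111}{2} = 14279 + \frac{111}{2} = \frac{28669}{2}$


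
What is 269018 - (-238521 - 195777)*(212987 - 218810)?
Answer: -2528648236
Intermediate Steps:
269018 - (-238521 - 195777)*(212987 - 218810) = 269018 - (-434298)*(-5823) = 269018 - 1*2528917254 = 269018 - 2528917254 = -2528648236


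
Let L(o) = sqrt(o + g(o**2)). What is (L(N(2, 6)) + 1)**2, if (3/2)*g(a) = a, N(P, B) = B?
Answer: (1 + sqrt(30))**2 ≈ 41.954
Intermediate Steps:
g(a) = 2*a/3
L(o) = sqrt(o + 2*o**2/3)
(L(N(2, 6)) + 1)**2 = (sqrt(3)*sqrt(6*(3 + 2*6))/3 + 1)**2 = (sqrt(3)*sqrt(6*(3 + 12))/3 + 1)**2 = (sqrt(3)*sqrt(6*15)/3 + 1)**2 = (sqrt(3)*sqrt(90)/3 + 1)**2 = (sqrt(3)*(3*sqrt(10))/3 + 1)**2 = (sqrt(30) + 1)**2 = (1 + sqrt(30))**2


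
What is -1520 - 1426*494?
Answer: -705964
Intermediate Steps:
-1520 - 1426*494 = -1520 - 704444 = -705964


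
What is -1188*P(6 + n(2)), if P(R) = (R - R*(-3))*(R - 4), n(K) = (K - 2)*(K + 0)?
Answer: -57024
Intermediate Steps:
n(K) = K*(-2 + K) (n(K) = (-2 + K)*K = K*(-2 + K))
P(R) = 4*R*(-4 + R) (P(R) = (R - (-3)*R)*(-4 + R) = (R + 3*R)*(-4 + R) = (4*R)*(-4 + R) = 4*R*(-4 + R))
-1188*P(6 + n(2)) = -4752*(6 + 2*(-2 + 2))*(-4 + (6 + 2*(-2 + 2))) = -4752*(6 + 2*0)*(-4 + (6 + 2*0)) = -4752*(6 + 0)*(-4 + (6 + 0)) = -4752*6*(-4 + 6) = -4752*6*2 = -1188*48 = -57024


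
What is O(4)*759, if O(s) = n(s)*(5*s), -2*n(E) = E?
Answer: -30360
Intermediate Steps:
n(E) = -E/2
O(s) = -5*s**2/2 (O(s) = (-s/2)*(5*s) = -5*s**2/2)
O(4)*759 = -5/2*4**2*759 = -5/2*16*759 = -40*759 = -30360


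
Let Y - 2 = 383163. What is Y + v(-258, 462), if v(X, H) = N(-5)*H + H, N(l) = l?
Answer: 381317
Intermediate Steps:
Y = 383165 (Y = 2 + 383163 = 383165)
v(X, H) = -4*H (v(X, H) = -5*H + H = -4*H)
Y + v(-258, 462) = 383165 - 4*462 = 383165 - 1848 = 381317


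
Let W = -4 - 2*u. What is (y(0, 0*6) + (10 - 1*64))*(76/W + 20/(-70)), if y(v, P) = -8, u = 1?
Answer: 16864/21 ≈ 803.05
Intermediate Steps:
W = -6 (W = -4 - 2*1 = -4 - 2 = -6)
(y(0, 0*6) + (10 - 1*64))*(76/W + 20/(-70)) = (-8 + (10 - 1*64))*(76/(-6) + 20/(-70)) = (-8 + (10 - 64))*(76*(-1/6) + 20*(-1/70)) = (-8 - 54)*(-38/3 - 2/7) = -62*(-272/21) = 16864/21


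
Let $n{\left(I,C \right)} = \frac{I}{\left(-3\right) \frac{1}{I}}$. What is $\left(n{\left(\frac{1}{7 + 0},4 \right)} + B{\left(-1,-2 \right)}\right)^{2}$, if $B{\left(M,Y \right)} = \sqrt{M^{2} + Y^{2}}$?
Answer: $\frac{108046}{21609} - \frac{2 \sqrt{5}}{147} \approx 4.9696$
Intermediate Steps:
$n{\left(I,C \right)} = - \frac{I^{2}}{3}$ ($n{\left(I,C \right)} = I \left(- \frac{I}{3}\right) = - \frac{I^{2}}{3}$)
$\left(n{\left(\frac{1}{7 + 0},4 \right)} + B{\left(-1,-2 \right)}\right)^{2} = \left(- \frac{\left(\frac{1}{7 + 0}\right)^{2}}{3} + \sqrt{\left(-1\right)^{2} + \left(-2\right)^{2}}\right)^{2} = \left(- \frac{\left(\frac{1}{7}\right)^{2}}{3} + \sqrt{1 + 4}\right)^{2} = \left(- \frac{1}{3 \cdot 49} + \sqrt{5}\right)^{2} = \left(\left(- \frac{1}{3}\right) \frac{1}{49} + \sqrt{5}\right)^{2} = \left(- \frac{1}{147} + \sqrt{5}\right)^{2}$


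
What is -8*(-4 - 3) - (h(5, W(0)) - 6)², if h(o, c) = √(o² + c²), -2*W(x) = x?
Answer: 55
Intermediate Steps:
W(x) = -x/2
h(o, c) = √(c² + o²)
-8*(-4 - 3) - (h(5, W(0)) - 6)² = -8*(-4 - 3) - (√((-½*0)² + 5²) - 6)² = -8*(-7) - (√(0² + 25) - 6)² = 56 - (√(0 + 25) - 6)² = 56 - (√25 - 6)² = 56 - (5 - 6)² = 56 - 1*(-1)² = 56 - 1*1 = 56 - 1 = 55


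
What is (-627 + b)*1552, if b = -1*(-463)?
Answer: -254528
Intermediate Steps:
b = 463
(-627 + b)*1552 = (-627 + 463)*1552 = -164*1552 = -254528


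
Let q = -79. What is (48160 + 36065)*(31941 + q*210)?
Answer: 1292937975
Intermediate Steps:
(48160 + 36065)*(31941 + q*210) = (48160 + 36065)*(31941 - 79*210) = 84225*(31941 - 16590) = 84225*15351 = 1292937975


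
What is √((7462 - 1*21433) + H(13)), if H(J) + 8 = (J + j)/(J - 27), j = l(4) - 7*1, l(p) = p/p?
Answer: I*√55918/2 ≈ 118.23*I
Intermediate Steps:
l(p) = 1
j = -6 (j = 1 - 7*1 = 1 - 7 = -6)
H(J) = -8 + (-6 + J)/(-27 + J) (H(J) = -8 + (J - 6)/(J - 27) = -8 + (-6 + J)/(-27 + J))
√((7462 - 1*21433) + H(13)) = √((7462 - 1*21433) + 7*(30 - 1*13)/(-27 + 13)) = √((7462 - 21433) + 7*(30 - 13)/(-14)) = √(-13971 + 7*(-1/14)*17) = √(-13971 - 17/2) = √(-27959/2) = I*√55918/2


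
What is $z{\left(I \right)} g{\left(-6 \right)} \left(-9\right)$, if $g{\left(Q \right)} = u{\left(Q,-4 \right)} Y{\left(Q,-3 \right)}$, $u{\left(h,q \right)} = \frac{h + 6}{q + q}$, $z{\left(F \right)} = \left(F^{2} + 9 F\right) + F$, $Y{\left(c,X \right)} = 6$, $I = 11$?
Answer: $0$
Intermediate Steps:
$z{\left(F \right)} = F^{2} + 10 F$
$u{\left(h,q \right)} = \frac{6 + h}{2 q}$
$g{\left(Q \right)} = - \frac{9}{2} - \frac{3 Q}{4}$ ($g{\left(Q \right)} = \frac{6 + Q}{2 \left(-4\right)} 6 = \frac{1}{2} \left(- \frac{1}{4}\right) \left(6 + Q\right) 6 = \left(- \frac{3}{4} - \frac{Q}{8}\right) 6 = - \frac{9}{2} - \frac{3 Q}{4}$)
$z{\left(I \right)} g{\left(-6 \right)} \left(-9\right) = 11 \left(10 + 11\right) \left(- \frac{9}{2} - - \frac{9}{2}\right) \left(-9\right) = 11 \cdot 21 \left(- \frac{9}{2} + \frac{9}{2}\right) \left(-9\right) = 231 \cdot 0 \left(-9\right) = 0 \left(-9\right) = 0$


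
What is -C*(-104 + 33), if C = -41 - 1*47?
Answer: -6248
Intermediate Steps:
C = -88 (C = -41 - 47 = -88)
-C*(-104 + 33) = -(-88)*(-104 + 33) = -(-88)*(-71) = -1*6248 = -6248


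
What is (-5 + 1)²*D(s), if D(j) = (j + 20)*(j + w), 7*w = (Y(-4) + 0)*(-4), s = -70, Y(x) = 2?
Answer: 398400/7 ≈ 56914.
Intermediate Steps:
w = -8/7 (w = ((2 + 0)*(-4))/7 = (2*(-4))/7 = (⅐)*(-8) = -8/7 ≈ -1.1429)
D(j) = (20 + j)*(-8/7 + j) (D(j) = (j + 20)*(j - 8/7) = (20 + j)*(-8/7 + j))
(-5 + 1)²*D(s) = (-5 + 1)²*(-160/7 + (-70)² + (132/7)*(-70)) = (-4)²*(-160/7 + 4900 - 1320) = 16*(24900/7) = 398400/7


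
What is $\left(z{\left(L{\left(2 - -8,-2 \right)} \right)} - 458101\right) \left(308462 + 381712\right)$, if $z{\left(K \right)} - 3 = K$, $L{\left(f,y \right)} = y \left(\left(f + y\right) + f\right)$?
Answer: $-316192175316$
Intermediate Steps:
$L{\left(f,y \right)} = y \left(y + 2 f\right)$
$z{\left(K \right)} = 3 + K$
$\left(z{\left(L{\left(2 - -8,-2 \right)} \right)} - 458101\right) \left(308462 + 381712\right) = \left(\left(3 - 2 \left(-2 + 2 \left(2 - -8\right)\right)\right) - 458101\right) \left(308462 + 381712\right) = \left(\left(3 - 2 \left(-2 + 2 \left(2 + 8\right)\right)\right) - 458101\right) 690174 = \left(\left(3 - 2 \left(-2 + 2 \cdot 10\right)\right) - 458101\right) 690174 = \left(\left(3 - 2 \left(-2 + 20\right)\right) - 458101\right) 690174 = \left(\left(3 - 36\right) - 458101\right) 690174 = \left(-33 - 458101\right) 690174 = \left(-458134\right) 690174 = -316192175316$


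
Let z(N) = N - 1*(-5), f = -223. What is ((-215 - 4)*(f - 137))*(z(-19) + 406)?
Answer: 30905280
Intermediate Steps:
z(N) = 5 + N (z(N) = N + 5 = 5 + N)
((-215 - 4)*(f - 137))*(z(-19) + 406) = ((-215 - 4)*(-223 - 137))*((5 - 19) + 406) = (-219*(-360))*(-14 + 406) = 78840*392 = 30905280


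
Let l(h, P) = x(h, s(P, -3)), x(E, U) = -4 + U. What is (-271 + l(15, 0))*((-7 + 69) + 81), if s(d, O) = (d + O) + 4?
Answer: -39182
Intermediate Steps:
s(d, O) = 4 + O + d (s(d, O) = (O + d) + 4 = 4 + O + d)
l(h, P) = -3 + P (l(h, P) = -4 + (4 - 3 + P) = -4 + (1 + P) = -3 + P)
(-271 + l(15, 0))*((-7 + 69) + 81) = (-271 + (-3 + 0))*((-7 + 69) + 81) = (-271 - 3)*(62 + 81) = -274*143 = -39182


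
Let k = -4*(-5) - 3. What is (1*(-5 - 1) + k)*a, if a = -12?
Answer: -132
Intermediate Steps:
k = 17 (k = 20 - 3 = 17)
(1*(-5 - 1) + k)*a = (1*(-5 - 1) + 17)*(-12) = (1*(-6) + 17)*(-12) = (-6 + 17)*(-12) = 11*(-12) = -132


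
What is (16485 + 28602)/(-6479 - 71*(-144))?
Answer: 6441/535 ≈ 12.039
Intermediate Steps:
(16485 + 28602)/(-6479 - 71*(-144)) = 45087/(-6479 + 10224) = 45087/3745 = 45087*(1/3745) = 6441/535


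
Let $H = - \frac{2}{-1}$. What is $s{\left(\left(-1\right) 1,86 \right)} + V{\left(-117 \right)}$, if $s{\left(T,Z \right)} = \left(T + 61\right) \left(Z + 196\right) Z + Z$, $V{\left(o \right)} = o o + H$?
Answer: $1468897$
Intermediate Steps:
$H = 2$ ($H = \left(-2\right) \left(-1\right) = 2$)
$V{\left(o \right)} = 2 + o^{2}$ ($V{\left(o \right)} = o o + 2 = o^{2} + 2 = 2 + o^{2}$)
$s{\left(T,Z \right)} = Z + Z \left(61 + T\right) \left(196 + Z\right)$ ($s{\left(T,Z \right)} = \left(61 + T\right) \left(196 + Z\right) Z + Z = Z \left(61 + T\right) \left(196 + Z\right) + Z = Z + Z \left(61 + T\right) \left(196 + Z\right)$)
$s{\left(\left(-1\right) 1,86 \right)} + V{\left(-117 \right)} = 86 \left(11957 + 61 \cdot 86 + 196 \left(\left(-1\right) 1\right) + \left(-1\right) 1 \cdot 86\right) + \left(2 + \left(-117\right)^{2}\right) = 86 \left(11957 + 5246 + 196 \left(-1\right) - 86\right) + \left(2 + 13689\right) = 86 \left(11957 + 5246 - 196 - 86\right) + 13691 = 86 \cdot 16921 + 13691 = 1455206 + 13691 = 1468897$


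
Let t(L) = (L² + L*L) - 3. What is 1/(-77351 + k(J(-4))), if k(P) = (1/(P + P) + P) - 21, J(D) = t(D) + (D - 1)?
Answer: -48/3712703 ≈ -1.2929e-5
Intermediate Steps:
t(L) = -3 + 2*L² (t(L) = (L² + L²) - 3 = 2*L² - 3 = -3 + 2*L²)
J(D) = -4 + D + 2*D² (J(D) = (-3 + 2*D²) + (D - 1) = (-3 + 2*D²) + (-1 + D) = -4 + D + 2*D²)
k(P) = -21 + P + 1/(2*P) (k(P) = (1/(2*P) + P) - 21 = (P + 1/(2*P)) - 21 = -21 + P + 1/(2*P))
1/(-77351 + k(J(-4))) = 1/(-77351 + (-21 + (-4 - 4 + 2*(-4)²) + 1/(2*(-4 - 4 + 2*(-4)²)))) = 1/(-77351 + (-21 + (-4 - 4 + 2*16) + 1/(2*(-4 - 4 + 2*16)))) = 1/(-77351 + (-21 + (-4 - 4 + 32) + 1/(2*(-4 - 4 + 32)))) = 1/(-77351 + (-21 + 24 + (½)/24)) = 1/(-77351 + (-21 + 24 + (½)*(1/24))) = 1/(-77351 + (-21 + 24 + 1/48)) = 1/(-77351 + 145/48) = 1/(-3712703/48) = -48/3712703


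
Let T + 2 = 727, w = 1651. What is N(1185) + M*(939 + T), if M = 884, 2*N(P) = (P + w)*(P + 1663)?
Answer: 5509440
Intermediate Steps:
T = 725 (T = -2 + 727 = 725)
N(P) = (1651 + P)*(1663 + P)/2 (N(P) = ((P + 1651)*(P + 1663))/2 = ((1651 + P)*(1663 + P))/2 = (1651 + P)*(1663 + P)/2)
N(1185) + M*(939 + T) = (2745613/2 + (1/2)*1185**2 + 1657*1185) + 884*(939 + 725) = (2745613/2 + (1/2)*1404225 + 1963545) + 884*1664 = (2745613/2 + 1404225/2 + 1963545) + 1470976 = 4038464 + 1470976 = 5509440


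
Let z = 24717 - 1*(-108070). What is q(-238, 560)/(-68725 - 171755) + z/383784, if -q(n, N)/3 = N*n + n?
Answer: -845788879/640919280 ≈ -1.3196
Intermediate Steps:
z = 132787 (z = 24717 + 108070 = 132787)
q(n, N) = -3*n - 3*N*n (q(n, N) = -3*(N*n + n) = -3*(n + N*n) = -3*n - 3*N*n)
q(-238, 560)/(-68725 - 171755) + z/383784 = (-3*(-238)*(1 + 560))/(-68725 - 171755) + 132787/383784 = -3*(-238)*561/(-240480) + 132787*(1/383784) = 400554*(-1/240480) + 132787/383784 = -22253/13360 + 132787/383784 = -845788879/640919280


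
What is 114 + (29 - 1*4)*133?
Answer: 3439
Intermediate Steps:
114 + (29 - 1*4)*133 = 114 + (29 - 4)*133 = 114 + 25*133 = 114 + 3325 = 3439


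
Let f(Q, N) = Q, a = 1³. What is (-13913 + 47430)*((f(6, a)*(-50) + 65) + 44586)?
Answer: 1486512467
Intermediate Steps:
a = 1
(-13913 + 47430)*((f(6, a)*(-50) + 65) + 44586) = (-13913 + 47430)*((6*(-50) + 65) + 44586) = 33517*((-300 + 65) + 44586) = 33517*(-235 + 44586) = 33517*44351 = 1486512467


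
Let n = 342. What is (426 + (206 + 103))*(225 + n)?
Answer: 416745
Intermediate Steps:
(426 + (206 + 103))*(225 + n) = (426 + (206 + 103))*(225 + 342) = (426 + 309)*567 = 735*567 = 416745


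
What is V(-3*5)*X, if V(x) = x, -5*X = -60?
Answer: -180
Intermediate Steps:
X = 12 (X = -⅕*(-60) = 12)
V(-3*5)*X = -3*5*12 = -15*12 = -180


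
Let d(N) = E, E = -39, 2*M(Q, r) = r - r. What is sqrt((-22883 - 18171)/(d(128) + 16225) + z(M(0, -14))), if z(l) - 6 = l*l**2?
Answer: sqrt(226854883)/8093 ≈ 1.8611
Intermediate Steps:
M(Q, r) = 0 (M(Q, r) = (r - r)/2 = (1/2)*0 = 0)
z(l) = 6 + l**3 (z(l) = 6 + l*l**2 = 6 + l**3)
d(N) = -39
sqrt((-22883 - 18171)/(d(128) + 16225) + z(M(0, -14))) = sqrt((-22883 - 18171)/(-39 + 16225) + (6 + 0**3)) = sqrt(-41054/16186 + (6 + 0)) = sqrt(-41054*1/16186 + 6) = sqrt(-20527/8093 + 6) = sqrt(28031/8093) = sqrt(226854883)/8093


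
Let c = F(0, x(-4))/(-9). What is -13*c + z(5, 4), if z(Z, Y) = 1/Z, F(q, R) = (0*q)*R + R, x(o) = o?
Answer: -251/45 ≈ -5.5778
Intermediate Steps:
F(q, R) = R (F(q, R) = 0*R + R = 0 + R = R)
c = 4/9 (c = -4/(-9) = -4*(-⅑) = 4/9 ≈ 0.44444)
-13*c + z(5, 4) = -13*4/9 + 1/5 = -52/9 + ⅕ = -251/45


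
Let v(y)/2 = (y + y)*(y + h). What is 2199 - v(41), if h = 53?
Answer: -13217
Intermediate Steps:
v(y) = 4*y*(53 + y) (v(y) = 2*((y + y)*(y + 53)) = 2*((2*y)*(53 + y)) = 2*(2*y*(53 + y)) = 4*y*(53 + y))
2199 - v(41) = 2199 - 4*41*(53 + 41) = 2199 - 4*41*94 = 2199 - 1*15416 = 2199 - 15416 = -13217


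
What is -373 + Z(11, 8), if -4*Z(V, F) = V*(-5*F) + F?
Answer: -265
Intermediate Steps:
Z(V, F) = -F/4 + 5*F*V/4 (Z(V, F) = -(V*(-5*F) + F)/4 = -(-5*F*V + F)/4 = -(F - 5*F*V)/4 = -F/4 + 5*F*V/4)
-373 + Z(11, 8) = -373 + (¼)*8*(-1 + 5*11) = -373 + (¼)*8*(-1 + 55) = -373 + (¼)*8*54 = -373 + 108 = -265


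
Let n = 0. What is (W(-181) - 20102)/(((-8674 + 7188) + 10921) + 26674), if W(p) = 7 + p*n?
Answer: -20095/36109 ≈ -0.55651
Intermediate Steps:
W(p) = 7 (W(p) = 7 + p*0 = 7 + 0 = 7)
(W(-181) - 20102)/(((-8674 + 7188) + 10921) + 26674) = (7 - 20102)/(((-8674 + 7188) + 10921) + 26674) = -20095/((-1486 + 10921) + 26674) = -20095/(9435 + 26674) = -20095/36109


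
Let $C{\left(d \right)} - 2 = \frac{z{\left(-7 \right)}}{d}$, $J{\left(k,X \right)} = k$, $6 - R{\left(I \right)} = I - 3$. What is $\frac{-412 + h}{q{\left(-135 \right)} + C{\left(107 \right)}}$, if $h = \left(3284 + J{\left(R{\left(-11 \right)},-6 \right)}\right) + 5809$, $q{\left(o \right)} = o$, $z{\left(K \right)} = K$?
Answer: $- \frac{1177}{18} \approx -65.389$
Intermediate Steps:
$R{\left(I \right)} = 9 - I$ ($R{\left(I \right)} = 6 - \left(I - 3\right) = 6 - \left(-3 + I\right) = 9 - I$)
$h = 9113$ ($h = \left(3284 + \left(9 - -11\right)\right) + 5809 = \left(3284 + \left(9 + 11\right)\right) + 5809 = \left(3284 + 20\right) + 5809 = 3304 + 5809 = 9113$)
$C{\left(d \right)} = 2 - \frac{7}{d}$
$\frac{-412 + h}{q{\left(-135 \right)} + C{\left(107 \right)}} = \frac{-412 + 9113}{-135 + \left(2 - \frac{7}{107}\right)} = \frac{8701}{-135 + \left(2 - \frac{7}{107}\right)} = \frac{8701}{-135 + \frac{207}{107}} = \frac{8701}{- \frac{14238}{107}} = 8701 \left(- \frac{107}{14238}\right) = - \frac{1177}{18}$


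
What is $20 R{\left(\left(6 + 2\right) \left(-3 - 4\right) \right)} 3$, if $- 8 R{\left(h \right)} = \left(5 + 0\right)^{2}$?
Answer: $- \frac{375}{2} \approx -187.5$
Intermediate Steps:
$R{\left(h \right)} = - \frac{25}{8}$ ($R{\left(h \right)} = - \frac{\left(5 + 0\right)^{2}}{8} = - \frac{5^{2}}{8} = \left(- \frac{1}{8}\right) 25 = - \frac{25}{8}$)
$20 R{\left(\left(6 + 2\right) \left(-3 - 4\right) \right)} 3 = 20 \left(- \frac{25}{8}\right) 3 = \left(- \frac{125}{2}\right) 3 = - \frac{375}{2}$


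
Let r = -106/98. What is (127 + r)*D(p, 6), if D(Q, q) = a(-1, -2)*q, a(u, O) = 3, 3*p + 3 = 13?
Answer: 111060/49 ≈ 2266.5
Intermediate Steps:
p = 10/3 (p = -1 + (⅓)*13 = -1 + 13/3 = 10/3 ≈ 3.3333)
r = -53/49 (r = -106*1/98 = -53/49 ≈ -1.0816)
D(Q, q) = 3*q
(127 + r)*D(p, 6) = (127 - 53/49)*(3*6) = (6170/49)*18 = 111060/49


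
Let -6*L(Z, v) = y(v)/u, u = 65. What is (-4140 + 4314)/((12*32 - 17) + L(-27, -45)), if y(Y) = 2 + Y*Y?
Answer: 67860/141103 ≈ 0.48093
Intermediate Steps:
y(Y) = 2 + Y²
L(Z, v) = -1/195 - v²/390 (L(Z, v) = -(2 + v²)/(6*65) = -(2/65 + v²/65)/6 = -1/195 - v²/390)
(-4140 + 4314)/((12*32 - 17) + L(-27, -45)) = (-4140 + 4314)/((12*32 - 17) + (-1/195 - 1/390*(-45)²)) = 174/((384 - 17) + (-1/195 - 1/390*2025)) = 174/(367 + (-1/195 - 135/26)) = 174/(367 - 2027/390) = 174/(141103/390) = 174*(390/141103) = 67860/141103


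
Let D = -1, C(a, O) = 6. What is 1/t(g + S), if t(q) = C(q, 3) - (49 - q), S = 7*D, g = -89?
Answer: -1/139 ≈ -0.0071942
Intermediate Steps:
S = -7 (S = 7*(-1) = -7)
t(q) = -43 + q (t(q) = 6 - (49 - q) = 6 + (-49 + q) = -43 + q)
1/t(g + S) = 1/(-43 + (-89 - 7)) = 1/(-43 - 96) = 1/(-139) = -1/139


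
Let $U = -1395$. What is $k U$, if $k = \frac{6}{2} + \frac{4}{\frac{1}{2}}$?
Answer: $-15345$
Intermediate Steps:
$k = 11$ ($k = 6 \cdot \frac{1}{2} + 4 \frac{1}{\frac{1}{2}} = 3 + 4 \cdot 2 = 3 + 8 = 11$)
$k U = 11 \left(-1395\right) = -15345$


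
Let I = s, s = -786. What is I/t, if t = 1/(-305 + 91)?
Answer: 168204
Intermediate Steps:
I = -786
t = -1/214 (t = 1/(-214) = -1/214 ≈ -0.0046729)
I/t = -786/(-1/214) = -786*(-214) = 168204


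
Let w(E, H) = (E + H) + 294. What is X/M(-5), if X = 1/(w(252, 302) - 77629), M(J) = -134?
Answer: 1/10288654 ≈ 9.7194e-8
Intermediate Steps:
w(E, H) = 294 + E + H
X = -1/76781 (X = 1/((294 + 252 + 302) - 77629) = 1/(848 - 77629) = 1/(-76781) = -1/76781 ≈ -1.3024e-5)
X/M(-5) = -1/76781/(-134) = -1/76781*(-1/134) = 1/10288654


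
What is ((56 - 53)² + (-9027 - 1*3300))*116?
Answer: -1428888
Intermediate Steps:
((56 - 53)² + (-9027 - 1*3300))*116 = (3² + (-9027 - 3300))*116 = (9 - 12327)*116 = -12318*116 = -1428888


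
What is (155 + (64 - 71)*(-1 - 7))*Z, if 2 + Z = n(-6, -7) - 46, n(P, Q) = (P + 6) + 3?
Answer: -9495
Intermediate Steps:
n(P, Q) = 9 + P (n(P, Q) = (6 + P) + 3 = 9 + P)
Z = -45 (Z = -2 + ((9 - 6) - 46) = -2 + (3 - 46) = -2 - 43 = -45)
(155 + (64 - 71)*(-1 - 7))*Z = (155 + (64 - 71)*(-1 - 7))*(-45) = (155 - 7*(-8))*(-45) = (155 + 56)*(-45) = 211*(-45) = -9495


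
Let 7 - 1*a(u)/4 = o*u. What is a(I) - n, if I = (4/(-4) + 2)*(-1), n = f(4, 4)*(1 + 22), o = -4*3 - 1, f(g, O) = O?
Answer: -116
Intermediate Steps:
o = -13 (o = -12 - 1 = -13)
n = 92 (n = 4*(1 + 22) = 4*23 = 92)
I = -1 (I = (4*(-¼) + 2)*(-1) = (-1 + 2)*(-1) = 1*(-1) = -1)
a(u) = 28 + 52*u (a(u) = 28 - (-52)*u = 28 + 52*u)
a(I) - n = (28 + 52*(-1)) - 1*92 = (28 - 52) - 92 = -24 - 92 = -116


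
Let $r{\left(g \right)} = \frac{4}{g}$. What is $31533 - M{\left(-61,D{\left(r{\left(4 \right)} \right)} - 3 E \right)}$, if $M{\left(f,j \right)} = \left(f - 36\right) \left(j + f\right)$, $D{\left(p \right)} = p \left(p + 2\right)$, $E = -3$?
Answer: $26780$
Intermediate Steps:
$D{\left(p \right)} = p \left(2 + p\right)$
$M{\left(f,j \right)} = \left(-36 + f\right) \left(f + j\right)$
$31533 - M{\left(-61,D{\left(r{\left(4 \right)} \right)} - 3 E \right)} = 31533 - \left(\left(-61\right)^{2} - -2196 - 36 \left(\frac{4}{4} \left(2 + \frac{4}{4}\right) - -9\right) - 61 \left(\frac{4}{4} \left(2 + \frac{4}{4}\right) - -9\right)\right) = 31533 - \left(3721 + 2196 - 36 \left(4 \cdot \frac{1}{4} \left(2 + 4 \cdot \frac{1}{4}\right) + 9\right) - 61 \left(4 \cdot \frac{1}{4} \left(2 + 4 \cdot \frac{1}{4}\right) + 9\right)\right) = 31533 - \left(3721 + 2196 - 36 \left(1 \left(2 + 1\right) + 9\right) - 61 \left(1 \left(2 + 1\right) + 9\right)\right) = 31533 - \left(3721 + 2196 - 36 \left(1 \cdot 3 + 9\right) - 61 \left(1 \cdot 3 + 9\right)\right) = 31533 - \left(3721 + 2196 - 36 \left(3 + 9\right) - 61 \left(3 + 9\right)\right) = 31533 - \left(3721 + 2196 - 432 - 732\right) = 31533 - 4753 = 26780$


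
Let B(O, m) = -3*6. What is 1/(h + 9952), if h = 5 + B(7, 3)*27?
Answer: 1/9471 ≈ 0.00010559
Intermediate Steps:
B(O, m) = -18
h = -481 (h = 5 - 18*27 = 5 - 486 = -481)
1/(h + 9952) = 1/(-481 + 9952) = 1/9471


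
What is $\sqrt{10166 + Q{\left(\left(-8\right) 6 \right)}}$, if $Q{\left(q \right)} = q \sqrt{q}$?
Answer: $\sqrt{10166 - 192 i \sqrt{3}} \approx 100.84 - 1.649 i$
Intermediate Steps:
$Q{\left(q \right)} = q^{\frac{3}{2}}$
$\sqrt{10166 + Q{\left(\left(-8\right) 6 \right)}} = \sqrt{10166 + \left(\left(-8\right) 6\right)^{\frac{3}{2}}} = \sqrt{10166 + \left(-48\right)^{\frac{3}{2}}} = \sqrt{10166 - 192 i \sqrt{3}}$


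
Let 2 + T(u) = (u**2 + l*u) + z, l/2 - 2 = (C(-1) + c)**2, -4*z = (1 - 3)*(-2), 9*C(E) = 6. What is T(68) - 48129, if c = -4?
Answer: -375524/9 ≈ -41725.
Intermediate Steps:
C(E) = 2/3 (C(E) = (1/9)*6 = 2/3)
z = -1 (z = -(1 - 3)*(-2)/4 = -(-1)*(-2)/2 = -1/4*4 = -1)
l = 236/9 (l = 4 + 2*(2/3 - 4)**2 = 4 + 2*(-10/3)**2 = 4 + 2*(100/9) = 4 + 200/9 = 236/9 ≈ 26.222)
T(u) = -3 + u**2 + 236*u/9 (T(u) = -2 + ((u**2 + 236*u/9) - 1) = -2 + (-1 + u**2 + 236*u/9) = -3 + u**2 + 236*u/9)
T(68) - 48129 = (-3 + 68**2 + (236/9)*68) - 48129 = (-3 + 4624 + 16048/9) - 48129 = 57637/9 - 48129 = -375524/9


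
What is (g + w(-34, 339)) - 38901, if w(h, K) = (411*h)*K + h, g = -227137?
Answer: -5003258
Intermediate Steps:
w(h, K) = h + 411*K*h (w(h, K) = 411*K*h + h = h + 411*K*h)
(g + w(-34, 339)) - 38901 = (-227137 - 34*(1 + 411*339)) - 38901 = (-227137 - 34*(1 + 139329)) - 38901 = (-227137 - 34*139330) - 38901 = (-227137 - 4737220) - 38901 = -4964357 - 38901 = -5003258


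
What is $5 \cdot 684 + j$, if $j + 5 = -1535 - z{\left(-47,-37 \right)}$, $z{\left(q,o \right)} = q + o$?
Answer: $1964$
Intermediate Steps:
$z{\left(q,o \right)} = o + q$
$j = -1456$ ($j = -5 - 1451 = -1456$)
$5 \cdot 684 + j = 5 \cdot 684 - 1456 = 3420 - 1456 = 1964$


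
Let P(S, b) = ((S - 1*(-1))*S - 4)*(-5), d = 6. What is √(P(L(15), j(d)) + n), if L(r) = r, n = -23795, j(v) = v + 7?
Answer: 15*I*√111 ≈ 158.03*I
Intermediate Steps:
j(v) = 7 + v
P(S, b) = 20 - 5*S*(1 + S) (P(S, b) = ((S + 1)*S - 4)*(-5) = ((1 + S)*S - 4)*(-5) = (S*(1 + S) - 4)*(-5) = (-4 + S*(1 + S))*(-5) = 20 - 5*S*(1 + S))
√(P(L(15), j(d)) + n) = √((20 - 5*15 - 5*15²) - 23795) = √((20 - 75 - 5*225) - 23795) = √((20 - 75 - 1125) - 23795) = √(-1180 - 23795) = √(-24975) = 15*I*√111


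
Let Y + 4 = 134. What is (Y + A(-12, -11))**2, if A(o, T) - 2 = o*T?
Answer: 69696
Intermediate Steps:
Y = 130 (Y = -4 + 134 = 130)
A(o, T) = 2 + T*o (A(o, T) = 2 + o*T = 2 + T*o)
(Y + A(-12, -11))**2 = (130 + (2 - 11*(-12)))**2 = (130 + (2 + 132))**2 = (130 + 134)**2 = 264**2 = 69696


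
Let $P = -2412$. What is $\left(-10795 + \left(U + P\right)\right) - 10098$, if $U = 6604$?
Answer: $-16701$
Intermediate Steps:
$\left(-10795 + \left(U + P\right)\right) - 10098 = \left(-10795 + \left(6604 - 2412\right)\right) - 10098 = \left(-10795 + 4192\right) - 10098 = -6603 - 10098 = -16701$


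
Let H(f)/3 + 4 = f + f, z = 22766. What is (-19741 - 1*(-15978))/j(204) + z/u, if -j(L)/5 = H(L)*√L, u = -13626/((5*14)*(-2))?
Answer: 1593620/6813 + 3763*√51/618120 ≈ 233.95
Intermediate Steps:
u = 6813/70 (u = -13626/(70*(-2)) = -13626/(-140) = -13626*(-1/140) = 6813/70 ≈ 97.329)
H(f) = -12 + 6*f (H(f) = -12 + 3*(f + f) = -12 + 3*(2*f) = -12 + 6*f)
j(L) = -5*√L*(-12 + 6*L) (j(L) = -5*(-12 + 6*L)*√L = -5*√L*(-12 + 6*L))
(-19741 - 1*(-15978))/j(204) + z/u = (-19741 - 1*(-15978))/((30*√204*(2 - 1*204))) + 22766/(6813/70) = (-19741 + 15978)/((30*(2*√51)*(2 - 204))) + 22766*(70/6813) = -3763*(-√51/618120) + 1593620/6813 = -(-3763)*√51/618120 + 1593620/6813 = 3763*√51/618120 + 1593620/6813 = 1593620/6813 + 3763*√51/618120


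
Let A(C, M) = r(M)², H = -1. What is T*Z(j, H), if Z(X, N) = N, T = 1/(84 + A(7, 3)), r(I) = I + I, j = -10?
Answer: -1/120 ≈ -0.0083333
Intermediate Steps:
r(I) = 2*I
A(C, M) = 4*M² (A(C, M) = (2*M)² = 4*M²)
T = 1/120 (T = 1/(84 + 4*3²) = 1/(84 + 4*9) = 1/(84 + 36) = 1/120 ≈ 0.0083333)
T*Z(j, H) = (1/120)*(-1) = -1/120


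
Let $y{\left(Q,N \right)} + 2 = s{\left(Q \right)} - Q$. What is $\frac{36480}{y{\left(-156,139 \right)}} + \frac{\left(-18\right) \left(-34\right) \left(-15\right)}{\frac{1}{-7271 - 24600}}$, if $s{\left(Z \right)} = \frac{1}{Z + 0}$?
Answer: $\frac{7028553653820}{24023} \approx 2.9258 \cdot 10^{8}$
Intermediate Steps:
$s{\left(Z \right)} = \frac{1}{Z}$
$y{\left(Q,N \right)} = -2 + \frac{1}{Q} - Q$ ($y{\left(Q,N \right)} = -2 - \left(Q - \frac{1}{Q}\right) = -2 + \frac{1}{Q} - Q$)
$\frac{36480}{y{\left(-156,139 \right)}} + \frac{\left(-18\right) \left(-34\right) \left(-15\right)}{\frac{1}{-7271 - 24600}} = \frac{36480}{-2 + \frac{1}{-156} - -156} + \frac{\left(-18\right) \left(-34\right) \left(-15\right)}{\frac{1}{-7271 - 24600}} = \frac{36480}{-2 - \frac{1}{156} + 156} + \frac{612 \left(-15\right)}{\frac{1}{-31871}} = \frac{36480}{\frac{24023}{156}} - \frac{9180}{- \frac{1}{31871}} = 36480 \cdot \frac{156}{24023} - -292575780 = \frac{5690880}{24023} + 292575780 = \frac{7028553653820}{24023}$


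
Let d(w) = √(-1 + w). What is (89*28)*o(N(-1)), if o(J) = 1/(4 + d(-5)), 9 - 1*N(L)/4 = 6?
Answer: 4984/11 - 1246*I*√6/11 ≈ 453.09 - 277.46*I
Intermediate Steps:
N(L) = 12 (N(L) = 36 - 4*6 = 36 - 24 = 12)
o(J) = 1/(4 + I*√6) (o(J) = 1/(4 + √(-1 - 5)) = 1/(4 + √(-6)) = 1/(4 + I*√6))
(89*28)*o(N(-1)) = (89*28)*(2/11 - I*√6/22) = 2492*(2/11 - I*√6/22) = 4984/11 - 1246*I*√6/11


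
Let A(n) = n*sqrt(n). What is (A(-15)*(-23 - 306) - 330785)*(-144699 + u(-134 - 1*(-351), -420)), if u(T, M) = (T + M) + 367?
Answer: 47810009975 - 713280225*I*sqrt(15) ≈ 4.781e+10 - 2.7625e+9*I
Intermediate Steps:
A(n) = n**(3/2)
u(T, M) = 367 + M + T (u(T, M) = (M + T) + 367 = 367 + M + T)
(A(-15)*(-23 - 306) - 330785)*(-144699 + u(-134 - 1*(-351), -420)) = ((-15)**(3/2)*(-23 - 306) - 330785)*(-144699 + (367 - 420 + (-134 - 1*(-351)))) = (-15*I*sqrt(15)*(-329) - 330785)*(-144699 + (367 - 420 + (-134 + 351))) = (4935*I*sqrt(15) - 330785)*(-144699 + (367 - 420 + 217)) = (-330785 + 4935*I*sqrt(15))*(-144699 + 164) = (-330785 + 4935*I*sqrt(15))*(-144535) = 47810009975 - 713280225*I*sqrt(15)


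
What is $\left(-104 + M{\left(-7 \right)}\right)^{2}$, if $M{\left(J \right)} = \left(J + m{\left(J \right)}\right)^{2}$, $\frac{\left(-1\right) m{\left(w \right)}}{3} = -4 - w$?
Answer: $23104$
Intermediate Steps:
$m{\left(w \right)} = 12 + 3 w$ ($m{\left(w \right)} = - 3 \left(-4 - w\right) = 12 + 3 w$)
$M{\left(J \right)} = \left(12 + 4 J\right)^{2}$ ($M{\left(J \right)} = \left(J + \left(12 + 3 J\right)\right)^{2} = \left(12 + 4 J\right)^{2}$)
$\left(-104 + M{\left(-7 \right)}\right)^{2} = \left(-104 + 16 \left(3 - 7\right)^{2}\right)^{2} = \left(-104 + 16 \left(-4\right)^{2}\right)^{2} = \left(-104 + 16 \cdot 16\right)^{2} = \left(-104 + 256\right)^{2} = 152^{2} = 23104$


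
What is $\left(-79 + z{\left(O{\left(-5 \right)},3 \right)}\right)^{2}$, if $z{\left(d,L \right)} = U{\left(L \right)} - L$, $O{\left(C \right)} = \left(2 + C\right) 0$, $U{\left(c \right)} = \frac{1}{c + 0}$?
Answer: $\frac{60025}{9} \approx 6669.4$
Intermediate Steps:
$U{\left(c \right)} = \frac{1}{c}$
$O{\left(C \right)} = 0$
$z{\left(d,L \right)} = \frac{1}{L} - L$
$\left(-79 + z{\left(O{\left(-5 \right)},3 \right)}\right)^{2} = \left(-79 + \left(\frac{1}{3} - 3\right)\right)^{2} = \left(-79 - \frac{8}{3}\right)^{2} = \left(- \frac{245}{3}\right)^{2} = \frac{60025}{9}$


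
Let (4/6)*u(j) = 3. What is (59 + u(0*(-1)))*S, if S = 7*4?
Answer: 1778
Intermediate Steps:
u(j) = 9/2 (u(j) = (3/2)*3 = 9/2)
S = 28
(59 + u(0*(-1)))*S = (59 + 9/2)*28 = (127/2)*28 = 1778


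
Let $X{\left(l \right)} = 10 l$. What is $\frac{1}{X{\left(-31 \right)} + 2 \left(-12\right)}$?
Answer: $- \frac{1}{334} \approx -0.002994$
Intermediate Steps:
$\frac{1}{X{\left(-31 \right)} + 2 \left(-12\right)} = \frac{1}{10 \left(-31\right) + 2 \left(-12\right)} = \frac{1}{-310 - 24} = \frac{1}{-334} = - \frac{1}{334}$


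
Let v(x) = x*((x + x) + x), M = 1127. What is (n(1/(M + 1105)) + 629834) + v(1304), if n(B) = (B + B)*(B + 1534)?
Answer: 14275624350673/2490912 ≈ 5.7311e+6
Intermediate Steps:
v(x) = 3*x² (v(x) = x*(2*x + x) = x*(3*x) = 3*x²)
n(B) = 2*B*(1534 + B) (n(B) = (2*B)*(1534 + B) = 2*B*(1534 + B))
(n(1/(M + 1105)) + 629834) + v(1304) = (2*(1534 + 1/(1127 + 1105))/(1127 + 1105) + 629834) + 3*1304² = (2*(1534 + 1/2232)/2232 + 629834) + 3*1700416 = (2*(1/2232)*(1534 + 1/2232) + 629834) + 5101248 = (2*(1/2232)*(3423889/2232) + 629834) + 5101248 = (3423889/2490912 + 629834) + 5101248 = 1568864492497/2490912 + 5101248 = 14275624350673/2490912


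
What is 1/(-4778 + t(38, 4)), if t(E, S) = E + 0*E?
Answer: -1/4740 ≈ -0.00021097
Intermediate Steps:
t(E, S) = E (t(E, S) = E + 0 = E)
1/(-4778 + t(38, 4)) = 1/(-4778 + 38) = 1/(-4740) = -1/4740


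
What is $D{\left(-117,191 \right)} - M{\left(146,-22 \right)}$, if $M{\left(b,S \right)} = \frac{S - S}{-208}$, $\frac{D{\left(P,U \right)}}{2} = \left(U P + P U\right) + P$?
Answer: $-89622$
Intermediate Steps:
$D{\left(P,U \right)} = 2 P + 4 P U$ ($D{\left(P,U \right)} = 2 \left(\left(U P + P U\right) + P\right) = 2 \left(\left(P U + P U\right) + P\right) = 2 \left(2 P U + P\right) = 2 \left(P + 2 P U\right) = 2 P + 4 P U$)
$M{\left(b,S \right)} = 0$ ($M{\left(b,S \right)} = 0 \left(- \frac{1}{208}\right) = 0$)
$D{\left(-117,191 \right)} - M{\left(146,-22 \right)} = 2 \left(-117\right) \left(1 + 2 \cdot 191\right) - 0 = 2 \left(-117\right) \left(1 + 382\right) + 0 = 2 \left(-117\right) 383 + 0 = -89622 + 0 = -89622$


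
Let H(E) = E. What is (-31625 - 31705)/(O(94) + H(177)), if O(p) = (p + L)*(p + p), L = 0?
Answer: -63330/17849 ≈ -3.5481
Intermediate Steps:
O(p) = 2*p**2 (O(p) = (p + 0)*(p + p) = p*(2*p) = 2*p**2)
(-31625 - 31705)/(O(94) + H(177)) = (-31625 - 31705)/(2*94**2 + 177) = -63330/(2*8836 + 177) = -63330/(17672 + 177) = -63330/17849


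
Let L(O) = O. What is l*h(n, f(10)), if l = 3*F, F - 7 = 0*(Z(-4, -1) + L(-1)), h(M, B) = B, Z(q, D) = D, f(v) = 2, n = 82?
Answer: 42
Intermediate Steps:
F = 7 (F = 7 + 0*(-1 - 1) = 7 + 0*(-2) = 7 + 0 = 7)
l = 21 (l = 3*7 = 21)
l*h(n, f(10)) = 21*2 = 42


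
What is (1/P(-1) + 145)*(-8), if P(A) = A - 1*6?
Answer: -8112/7 ≈ -1158.9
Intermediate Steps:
P(A) = -6 + A (P(A) = A - 6 = -6 + A)
(1/P(-1) + 145)*(-8) = (1/(-6 - 1) + 145)*(-8) = (1/(-7) + 145)*(-8) = (-⅐ + 145)*(-8) = (1014/7)*(-8) = -8112/7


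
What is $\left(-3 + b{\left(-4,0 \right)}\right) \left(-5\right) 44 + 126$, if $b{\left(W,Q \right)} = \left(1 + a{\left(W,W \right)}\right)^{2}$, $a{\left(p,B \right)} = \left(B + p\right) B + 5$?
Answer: $-316894$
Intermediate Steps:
$a{\left(p,B \right)} = 5 + B \left(B + p\right)$ ($a{\left(p,B \right)} = B \left(B + p\right) + 5 = 5 + B \left(B + p\right)$)
$b{\left(W,Q \right)} = \left(6 + 2 W^{2}\right)^{2}$ ($b{\left(W,Q \right)} = \left(1 + \left(5 + W^{2} + W W\right)\right)^{2} = \left(1 + \left(5 + W^{2} + W^{2}\right)\right)^{2} = \left(1 + \left(5 + 2 W^{2}\right)\right)^{2} = \left(6 + 2 W^{2}\right)^{2}$)
$\left(-3 + b{\left(-4,0 \right)}\right) \left(-5\right) 44 + 126 = \left(-3 + 4 \left(3 + \left(-4\right)^{2}\right)^{2}\right) \left(-5\right) 44 + 126 = \left(-3 + 4 \left(3 + 16\right)^{2}\right) \left(-5\right) 44 + 126 = \left(-3 + 4 \cdot 19^{2}\right) \left(-5\right) 44 + 126 = \left(-3 + 4 \cdot 361\right) \left(-5\right) 44 + 126 = \left(-3 + 1444\right) \left(-5\right) 44 + 126 = 1441 \left(-5\right) 44 + 126 = \left(-7205\right) 44 + 126 = -317020 + 126 = -316894$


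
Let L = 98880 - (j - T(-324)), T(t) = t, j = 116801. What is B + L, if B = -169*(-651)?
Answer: 91774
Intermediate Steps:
B = 110019
L = -18245 (L = 98880 - (116801 - 1*(-324)) = 98880 - (116801 + 324) = 98880 - 1*117125 = 98880 - 117125 = -18245)
B + L = 110019 - 18245 = 91774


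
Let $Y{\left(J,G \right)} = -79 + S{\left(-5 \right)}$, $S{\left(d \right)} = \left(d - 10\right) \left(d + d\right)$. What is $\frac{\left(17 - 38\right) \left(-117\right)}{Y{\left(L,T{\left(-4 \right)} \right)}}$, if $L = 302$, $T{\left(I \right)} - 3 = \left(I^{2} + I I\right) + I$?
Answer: $\frac{2457}{71} \approx 34.606$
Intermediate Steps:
$T{\left(I \right)} = 3 + I + 2 I^{2}$ ($T{\left(I \right)} = 3 + \left(\left(I^{2} + I I\right) + I\right) = 3 + \left(\left(I^{2} + I^{2}\right) + I\right) = 3 + \left(2 I^{2} + I\right) = 3 + \left(I + 2 I^{2}\right) = 3 + I + 2 I^{2}$)
$S{\left(d \right)} = 2 d \left(-10 + d\right)$ ($S{\left(d \right)} = \left(-10 + d\right) 2 d = 2 d \left(-10 + d\right)$)
$Y{\left(J,G \right)} = 71$ ($Y{\left(J,G \right)} = -79 + 2 \left(-5\right) \left(-10 - 5\right) = -79 + 2 \left(-5\right) \left(-15\right) = -79 + 150 = 71$)
$\frac{\left(17 - 38\right) \left(-117\right)}{Y{\left(L,T{\left(-4 \right)} \right)}} = \frac{\left(17 - 38\right) \left(-117\right)}{71} = \left(-21\right) \left(-117\right) \frac{1}{71} = 2457 \cdot \frac{1}{71} = \frac{2457}{71}$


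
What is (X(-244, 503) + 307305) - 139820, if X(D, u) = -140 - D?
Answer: 167589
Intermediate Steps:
(X(-244, 503) + 307305) - 139820 = ((-140 - 1*(-244)) + 307305) - 139820 = ((-140 + 244) + 307305) - 139820 = (104 + 307305) - 139820 = 307409 - 139820 = 167589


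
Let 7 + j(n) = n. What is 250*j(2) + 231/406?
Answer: -72467/58 ≈ -1249.4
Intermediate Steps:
j(n) = -7 + n
250*j(2) + 231/406 = 250*(-7 + 2) + 231/406 = 250*(-5) + 231*(1/406) = -1250 + 33/58 = -72467/58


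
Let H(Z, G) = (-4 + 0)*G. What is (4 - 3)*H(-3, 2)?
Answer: -8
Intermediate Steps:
H(Z, G) = -4*G
(4 - 3)*H(-3, 2) = (4 - 3)*(-4*2) = 1*(-8) = -8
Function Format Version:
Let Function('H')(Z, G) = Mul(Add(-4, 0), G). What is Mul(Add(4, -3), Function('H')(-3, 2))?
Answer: -8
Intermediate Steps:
Function('H')(Z, G) = Mul(-4, G)
Mul(Add(4, -3), Function('H')(-3, 2)) = Mul(Add(4, -3), Mul(-4, 2)) = Mul(1, -8) = -8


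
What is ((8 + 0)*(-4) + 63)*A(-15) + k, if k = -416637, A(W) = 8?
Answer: -416389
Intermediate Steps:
((8 + 0)*(-4) + 63)*A(-15) + k = ((8 + 0)*(-4) + 63)*8 - 416637 = (8*(-4) + 63)*8 - 416637 = (-32 + 63)*8 - 416637 = 31*8 - 416637 = 248 - 416637 = -416389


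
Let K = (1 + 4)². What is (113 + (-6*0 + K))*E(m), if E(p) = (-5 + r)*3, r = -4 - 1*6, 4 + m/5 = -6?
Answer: -6210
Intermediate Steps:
m = -50 (m = -20 + 5*(-6) = -20 - 30 = -50)
K = 25 (K = 5² = 25)
r = -10 (r = -4 - 6 = -10)
E(p) = -45 (E(p) = (-5 - 10)*3 = -15*3 = -45)
(113 + (-6*0 + K))*E(m) = (113 + (-6*0 + 25))*(-45) = (113 + (0 + 25))*(-45) = (113 + 25)*(-45) = 138*(-45) = -6210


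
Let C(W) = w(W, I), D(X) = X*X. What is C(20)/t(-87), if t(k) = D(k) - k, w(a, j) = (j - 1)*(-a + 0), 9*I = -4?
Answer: 65/17226 ≈ 0.0037734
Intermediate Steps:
D(X) = X²
I = -4/9 (I = (⅑)*(-4) = -4/9 ≈ -0.44444)
w(a, j) = -a*(-1 + j) (w(a, j) = (-1 + j)*(-a) = -a*(-1 + j))
t(k) = k² - k
C(W) = 13*W/9 (C(W) = W*(1 - 1*(-4/9)) = W*(1 + 4/9) = W*(13/9) = 13*W/9)
C(20)/t(-87) = ((13/9)*20)/((-87*(-1 - 87))) = 260/(9*((-87*(-88)))) = (260/9)/7656 = (260/9)*(1/7656) = 65/17226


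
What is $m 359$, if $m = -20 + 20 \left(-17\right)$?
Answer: $-129240$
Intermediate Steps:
$m = -360$ ($m = -20 - 340 = -360$)
$m 359 = \left(-360\right) 359 = -129240$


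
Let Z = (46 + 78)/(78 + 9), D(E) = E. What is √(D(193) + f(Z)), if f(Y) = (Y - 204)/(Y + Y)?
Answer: 6*√3255/31 ≈ 11.042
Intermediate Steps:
Z = 124/87 ≈ 1.4253
f(Y) = (-204 + Y)/(2*Y) (f(Y) = (-204 + Y)/((2*Y)) = (-204 + Y)*(1/(2*Y)) = (-204 + Y)/(2*Y))
√(D(193) + f(Z)) = √(193 + (-204 + 124/87)/(2*(124/87))) = √(193 + (½)*(87/124)*(-17624/87)) = √(193 - 2203/31) = √(3780/31) = 6*√3255/31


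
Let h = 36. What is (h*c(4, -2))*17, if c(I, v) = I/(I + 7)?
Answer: 2448/11 ≈ 222.55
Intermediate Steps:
c(I, v) = I/(7 + I)
(h*c(4, -2))*17 = (36*(4/(7 + 4)))*17 = (36*(4/11))*17 = (144/11)*17 = 2448/11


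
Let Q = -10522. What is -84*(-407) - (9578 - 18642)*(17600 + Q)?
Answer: 64189180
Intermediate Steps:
-84*(-407) - (9578 - 18642)*(17600 + Q) = -84*(-407) - (9578 - 18642)*(17600 - 10522) = 34188 - (-9064)*7078 = 34188 - 1*(-64154992) = 34188 + 64154992 = 64189180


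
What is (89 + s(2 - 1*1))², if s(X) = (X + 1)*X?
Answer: 8281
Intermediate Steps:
s(X) = X*(1 + X) (s(X) = (1 + X)*X = X*(1 + X))
(89 + s(2 - 1*1))² = (89 + (2 - 1*1)*(1 + (2 - 1*1)))² = (89 + (2 - 1)*(1 + (2 - 1)))² = (89 + 1*(1 + 1))² = (89 + 1*2)² = (89 + 2)² = 91² = 8281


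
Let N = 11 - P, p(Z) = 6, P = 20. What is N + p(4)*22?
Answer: 123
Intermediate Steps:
N = -9 (N = 11 - 1*20 = 11 - 20 = -9)
N + p(4)*22 = -9 + 6*22 = -9 + 132 = 123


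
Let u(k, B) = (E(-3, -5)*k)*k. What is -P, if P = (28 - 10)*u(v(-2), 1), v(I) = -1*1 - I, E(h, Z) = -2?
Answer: 36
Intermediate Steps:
v(I) = -1 - I
u(k, B) = -2*k² (u(k, B) = (-2*k)*k = -2*k²)
P = -36 (P = (28 - 10)*(-2*(-1 - 1*(-2))²) = 18*(-2*(-1 + 2)²) = 18*(-2*1²) = 18*(-2*1) = 18*(-2) = -36)
-P = -1*(-36) = 36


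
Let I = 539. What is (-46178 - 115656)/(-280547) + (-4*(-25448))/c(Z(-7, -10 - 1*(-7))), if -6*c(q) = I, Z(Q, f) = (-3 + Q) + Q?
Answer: -171257412818/151214833 ≈ -1132.5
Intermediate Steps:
Z(Q, f) = -3 + 2*Q
c(q) = -539/6 (c(q) = -1/6*539 = -539/6)
(-46178 - 115656)/(-280547) + (-4*(-25448))/c(Z(-7, -10 - 1*(-7))) = (-46178 - 115656)/(-280547) + (-4*(-25448))/(-539/6) = -161834*(-1/280547) + 101792*(-6/539) = 161834/280547 - 610752/539 = -171257412818/151214833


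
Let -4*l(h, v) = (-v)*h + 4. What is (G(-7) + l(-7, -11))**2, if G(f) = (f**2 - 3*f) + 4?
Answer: 136161/16 ≈ 8510.1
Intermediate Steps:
G(f) = 4 + f**2 - 3*f
l(h, v) = -1 + h*v/4 (l(h, v) = -((-v)*h + 4)/4 = -(-h*v + 4)/4 = -(4 - h*v)/4 = -1 + h*v/4)
(G(-7) + l(-7, -11))**2 = ((4 + (-7)**2 - 3*(-7)) + (-1 + (1/4)*(-7)*(-11)))**2 = ((4 + 49 + 21) + (-1 + 77/4))**2 = (74 + 73/4)**2 = (369/4)**2 = 136161/16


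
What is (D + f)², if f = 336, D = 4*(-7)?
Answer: 94864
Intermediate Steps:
D = -28
(D + f)² = (-28 + 336)² = 308² = 94864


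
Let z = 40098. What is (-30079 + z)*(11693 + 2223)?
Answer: 139424404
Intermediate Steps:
(-30079 + z)*(11693 + 2223) = (-30079 + 40098)*(11693 + 2223) = 10019*13916 = 139424404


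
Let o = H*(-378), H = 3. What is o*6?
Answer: -6804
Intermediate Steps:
o = -1134 (o = 3*(-378) = -1134)
o*6 = -1134*6 = -6804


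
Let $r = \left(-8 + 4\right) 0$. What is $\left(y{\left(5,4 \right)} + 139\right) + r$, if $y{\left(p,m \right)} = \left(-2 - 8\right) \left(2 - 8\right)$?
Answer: $199$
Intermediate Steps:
$r = 0$ ($r = \left(-4\right) 0 = 0$)
$y{\left(p,m \right)} = 60$ ($y{\left(p,m \right)} = \left(-10\right) \left(-6\right) = 60$)
$\left(y{\left(5,4 \right)} + 139\right) + r = \left(60 + 139\right) + 0 = 199 + 0 = 199$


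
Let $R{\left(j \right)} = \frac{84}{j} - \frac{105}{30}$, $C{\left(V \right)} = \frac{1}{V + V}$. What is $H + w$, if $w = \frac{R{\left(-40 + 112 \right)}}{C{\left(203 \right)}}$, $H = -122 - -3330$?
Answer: $\frac{6782}{3} \approx 2260.7$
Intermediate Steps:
$C{\left(V \right)} = \frac{1}{2 V}$
$H = 3208$ ($H = -122 + 3330 = 3208$)
$R{\left(j \right)} = - \frac{7}{2} + \frac{84}{j}$ ($R{\left(j \right)} = \frac{84}{j} - \frac{7}{2} = - \frac{7}{2} + \frac{84}{j}$)
$w = - \frac{2842}{3}$ ($w = \frac{- \frac{7}{2} + \frac{84}{-40 + 112}}{\frac{1}{2} \cdot \frac{1}{203}} = \frac{- \frac{7}{2} + \frac{84}{72}}{\frac{1}{2} \cdot \frac{1}{203}} = \left(- \frac{7}{2} + 84 \cdot \frac{1}{72}\right) \frac{1}{\frac{1}{406}} = \left(- \frac{7}{2} + \frac{7}{6}\right) 406 = \left(- \frac{7}{3}\right) 406 = - \frac{2842}{3} \approx -947.33$)
$H + w = 3208 - \frac{2842}{3} = \frac{6782}{3}$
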